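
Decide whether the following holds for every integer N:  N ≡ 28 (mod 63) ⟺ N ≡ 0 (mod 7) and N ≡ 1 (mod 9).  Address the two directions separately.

The biconditional holds.

(⇒) Suppose N ≡ 28 (mod 63); write N = 63j + 28. Since 7 ∣ 63, reducing mod 7 gives N ≡ 28 ≡ 0 (mod 7); since 9 ∣ 63, reducing mod 9 gives N ≡ 28 ≡ 1 (mod 9).

(⇐) Conversely, if N ≡ 0 (mod 7) and N ≡ 1 (mod 9), then by the Chinese remainder theorem N ≡ 28 (mod 63). This is exactly N ≡ 28 (mod 63).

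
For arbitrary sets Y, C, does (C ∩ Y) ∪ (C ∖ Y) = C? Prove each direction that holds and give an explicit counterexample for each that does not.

(⊆) Let x ∈ (C ∩ Y) ∪ (C ∖ Y). Then either x ∈ C and x ∉ Y; or x ∈ Y ∩ C. In each case x ∈ C, so (C ∩ Y) ∪ (C ∖ Y) ⊆ C.

(⊇) Let x ∈ C. Then either x ∈ C and x ∉ Y; or x ∈ Y ∩ C. In each case x ∈ (C ∩ Y) ∪ (C ∖ Y), so C ⊆ (C ∩ Y) ∪ (C ∖ Y).

Both inclusions hold.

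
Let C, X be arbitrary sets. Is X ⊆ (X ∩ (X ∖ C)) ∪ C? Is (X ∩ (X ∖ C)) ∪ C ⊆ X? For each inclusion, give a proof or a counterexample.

Forward inclusion. Let x ∈ X. Then either x ∈ X and x ∉ C; or x ∈ C ∩ X. In each case x ∈ (X ∩ (X ∖ C)) ∪ C, so X ⊆ (X ∩ (X ∖ C)) ∪ C.

Reverse inclusion. This inclusion fails. Take C = {1}, X = ∅; then 1 ∈ (X ∩ (X ∖ C)) ∪ C but 1 ∉ X.

(⊆) holds; (⊇) fails.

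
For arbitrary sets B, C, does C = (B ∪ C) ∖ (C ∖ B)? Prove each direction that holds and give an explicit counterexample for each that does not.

(⊆) This inclusion fails. Take B = ∅, C = {1}; then 1 ∈ C but 1 ∉ (B ∪ C) ∖ (C ∖ B).

(⊇) This inclusion fails. Take B = {1}, C = ∅; then 1 ∈ (B ∪ C) ∖ (C ∖ B) but 1 ∉ C.

Both inclusions fail.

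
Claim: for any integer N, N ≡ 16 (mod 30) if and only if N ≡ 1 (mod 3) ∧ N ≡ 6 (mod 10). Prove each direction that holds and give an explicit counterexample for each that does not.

[⇒] Suppose N ≡ 16 (mod 30); write N = 30j + 16. Since 3 ∣ 30, reducing mod 3 gives N ≡ 16 ≡ 1 (mod 3); since 10 ∣ 30, reducing mod 10 gives N ≡ 16 ≡ 6 (mod 10).

[⇐] Conversely, if N ≡ 1 (mod 3) and N ≡ 6 (mod 10), then by the Chinese remainder theorem N ≡ 16 (mod 30). This is exactly N ≡ 16 (mod 30).

Both directions hold.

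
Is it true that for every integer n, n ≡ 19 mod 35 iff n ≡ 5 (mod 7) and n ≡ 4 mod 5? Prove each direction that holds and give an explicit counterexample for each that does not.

(→) Suppose n ≡ 19 (mod 35); write n = 35j + 19. Since 7 ∣ 35, reducing mod 7 gives n ≡ 19 ≡ 5 (mod 7); since 5 ∣ 35, reducing mod 5 gives n ≡ 19 ≡ 4 (mod 5).

(←) Conversely, if n ≡ 5 (mod 7) and n ≡ 4 (mod 5), then by the Chinese remainder theorem n ≡ 19 (mod 35). This is exactly n ≡ 19 (mod 35).

Both directions hold.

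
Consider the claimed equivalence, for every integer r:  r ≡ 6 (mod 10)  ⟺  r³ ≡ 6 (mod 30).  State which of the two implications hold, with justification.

[⇐] The residues r modulo 30 with r³ ≡ 6 (mod 30) are exactly {6}, and each is ≡ 6 (mod 10).

[⇒] This fails: take r = 16. Then 16 ≡ 6 (mod 10), but 16³ = 4096 ≡ 16 (mod 30), not 6.

Not equivalent: only (⇐) holds.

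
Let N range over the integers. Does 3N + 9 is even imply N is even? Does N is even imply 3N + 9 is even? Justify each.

(⟹) This fails: N = 5 gives 3N + 9 = 24, which is even, but 5 is odd, not even.

(⟸) This also fails: N = 6 is even, but 3N + 9 = 27 is odd, not even.

(⇒) fails and (⇐) fails.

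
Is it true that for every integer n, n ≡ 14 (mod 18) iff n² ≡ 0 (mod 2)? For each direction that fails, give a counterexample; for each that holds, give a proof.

Only the forward direction holds.

(⟸) This fails: take n = 0. Then 0² = 0 ≡ 0 (mod 2), yet 0 ≡ 0 (mod 18), not 14.

(⟹) Suppose n ≡ 14 (mod 18). Then n² ≡ 14² = 196 (mod 18), and since 2 ∣ 18, also n² ≡ 0 (mod 2).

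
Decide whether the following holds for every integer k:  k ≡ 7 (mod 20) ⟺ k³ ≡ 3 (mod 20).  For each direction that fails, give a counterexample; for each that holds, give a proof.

Both directions hold; the statement is true.

(⟸) Suppose k³ ≡ 3 (mod 20). The only residue r in {0, …, 19} with r³ ≡ 3 (mod 20) is r = 7, so k ≡ 7 (mod 20).

(⟹) Suppose k ≡ 7 (mod 20). Write k = 20j + 7. Then (20j + 7)³ = 8000j³ + 8400j² + 2940j + 343 = 20(400j³ + 420j² + 147j + 17) + 3, so k³ ≡ 3 (mod 20).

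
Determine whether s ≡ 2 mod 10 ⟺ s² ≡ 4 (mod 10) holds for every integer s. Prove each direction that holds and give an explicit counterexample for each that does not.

[⇒] Suppose s ≡ 2 mod 10. Write s = 10j + 2. Then (10j + 2)² = 100j² + 40j + 4 = 10(10j² + 4j) + 4, so s² ≡ 4 (mod 10).

[⇐] This fails: take s = 8. Then 8² = 64 ≡ 4 (mod 10), yet 8 ≡ 8 (mod 10), not 2.

(⇒) holds; (⇐) fails.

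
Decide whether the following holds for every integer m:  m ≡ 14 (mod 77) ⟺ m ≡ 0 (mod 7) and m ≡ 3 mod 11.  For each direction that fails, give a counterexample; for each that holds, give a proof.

Equivalent; both directions hold.

Forward direction. Suppose m ≡ 14 (mod 77); write m = 77j + 14. Since 7 ∣ 77, reducing mod 7 gives m ≡ 14 ≡ 0 (mod 7); since 11 ∣ 77, reducing mod 11 gives m ≡ 14 ≡ 3 (mod 11).

Converse. If m ≡ 0 (mod 7) and m ≡ 3 (mod 11), then by the Chinese remainder theorem m ≡ 14 (mod 77). This is exactly m ≡ 14 (mod 77).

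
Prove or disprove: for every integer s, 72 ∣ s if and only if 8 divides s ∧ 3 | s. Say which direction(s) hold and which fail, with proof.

Only the forward direction holds.

(⟹) If 72 ∣ s, write s = 72q. Since 72 = 9·8, s = 8·(9q), so 8 ∣ s; and since 72 = 24·3, s = 3·(24q), so 3 ∣ s.

(⟸) This fails: take s = 24. Both 8 ∣ 24 and 3 ∣ 24, yet 24 is not a multiple of 72 (since 24 = 0·72 + 24), so 72 ∤ 24.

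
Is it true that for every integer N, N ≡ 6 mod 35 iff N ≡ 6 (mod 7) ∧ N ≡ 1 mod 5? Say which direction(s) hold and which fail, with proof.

Both directions hold.

(⇐) If N ≡ 6 (mod 7) and N ≡ 1 (mod 5), then by the Chinese remainder theorem N ≡ 6 (mod 35). This is exactly N ≡ 6 (mod 35).

(⇒) Suppose N ≡ 6 (mod 35); write N = 35j + 6. Since 7 ∣ 35, reducing mod 7 gives N ≡ 6 (mod 7); since 5 ∣ 35, reducing mod 5 gives N ≡ 6 ≡ 1 (mod 5).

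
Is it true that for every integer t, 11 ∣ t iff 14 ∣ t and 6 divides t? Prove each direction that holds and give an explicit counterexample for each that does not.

Forward direction. This fails: take t = 11. Certainly 11 ∣ 11, but 14 ∤ 11.

Converse. This fails: take t = 42. Both 14 ∣ 42 and 6 ∣ 42, yet 42 is not a multiple of 11 (since 42 = 3·11 + 9), so 11 ∤ 42.

Both directions fail.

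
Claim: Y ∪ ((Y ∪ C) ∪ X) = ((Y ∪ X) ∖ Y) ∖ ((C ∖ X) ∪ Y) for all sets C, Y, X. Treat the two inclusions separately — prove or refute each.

(⟹) This inclusion fails. Take C = {1}, Y = ∅, X = ∅; then 1 ∈ Y ∪ ((Y ∪ C) ∪ X) but 1 ∉ ((Y ∪ X) ∖ Y) ∖ ((C ∖ X) ∪ Y).

(⟸) Let x ∈ ((Y ∪ X) ∖ Y) ∖ ((C ∖ X) ∪ Y). Then either x ∈ X and x ∉ C, Y; or x ∈ C ∩ X and x ∉ Y. In each case x ∈ Y ∪ ((Y ∪ C) ∪ X), so ((Y ∪ X) ∖ Y) ∖ ((C ∖ X) ∪ Y) ⊆ Y ∪ ((Y ∪ C) ∪ X).

(⊆) fails; (⊇) holds.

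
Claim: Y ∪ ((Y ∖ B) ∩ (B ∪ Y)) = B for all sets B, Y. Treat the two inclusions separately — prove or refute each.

(⊆) This inclusion fails. Take B = ∅, Y = {1}; then 1 ∈ Y ∪ ((Y ∖ B) ∩ (B ∪ Y)) but 1 ∉ B.

(⊇) This inclusion fails. Take B = {1}, Y = ∅; then 1 ∈ B but 1 ∉ Y ∪ ((Y ∖ B) ∩ (B ∪ Y)).

Both inclusions fail.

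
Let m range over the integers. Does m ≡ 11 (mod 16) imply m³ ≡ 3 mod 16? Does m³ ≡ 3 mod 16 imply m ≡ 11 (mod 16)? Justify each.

Both directions hold.

[⇒] Suppose m ≡ 11 (mod 16). Write m = 16j + 11. Then (16j + 11)³ = 4096j³ + 8448j² + 5808j + 1331 = 16(256j³ + 528j² + 363j + 83) + 3, so m³ ≡ 3 (mod 16).

[⇐] Conversely, suppose m³ ≡ 3 (mod 16). The only residue r in {0, …, 15} with r³ ≡ 3 (mod 16) is r = 11, so m ≡ 11 (mod 16).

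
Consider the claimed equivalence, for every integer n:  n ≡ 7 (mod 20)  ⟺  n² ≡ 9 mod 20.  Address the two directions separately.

[⇒] Suppose n ≡ 7 (mod 20). Write n = 20j + 7. Then (20j + 7)² = 400j² + 280j + 49 = 20(20j² + 14j + 2) + 9, so n² ≡ 9 (mod 20).

[⇐] This fails: take n = 3. Then 3² = 9 ≡ 9 (mod 20), yet 3 ≡ 3 (mod 20), not 7.

Not equivalent: only (⇒) holds.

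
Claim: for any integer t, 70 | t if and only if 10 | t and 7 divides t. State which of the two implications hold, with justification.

(⟹) If 70 ∣ t, write t = 70q. Since 70 = 7·10, t = 10·(7q), so 10 ∣ t; and since 70 = 10·7, t = 7·(10q), so 7 ∣ t.

(⟸) Suppose 10 ∣ t and 7 ∣ t. Any common multiple of 10 and 7 is a multiple of their lcm; here gcd(10, 7) = 1, so lcm(10, 7) = 10·7 = 70, so 70 ∣ t.

Both directions hold; the statement is true.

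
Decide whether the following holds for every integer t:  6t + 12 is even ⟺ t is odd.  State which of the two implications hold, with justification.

(⟹) This fails: take t = 0. Then 6t + 12 = 12, which is even, yet t = 0 is even, not odd.

(⟸) Suppose t is odd. Since 6 is even, 6t is even for every t, so 6t + 12 has the same parity as 12, which is even. Hence 6t + 12 is even.

(⇒) fails; (⇐) holds.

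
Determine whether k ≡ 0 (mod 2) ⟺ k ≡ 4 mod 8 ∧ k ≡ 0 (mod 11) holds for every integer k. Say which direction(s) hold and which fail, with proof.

[⇒] This fails: k = 0 gives 0 ≡ 0 (mod 2) but 0 ≡ 0 (mod 8), so the conjunction on the right does not hold.

[⇐] Conversely, if k ≡ 4 (mod 8) and k ≡ 0 (mod 11), then by the Chinese remainder theorem k ≡ 44 (mod 88). Since 44 ≡ 0 (mod 2) and 2 ∣ 88, we get k ≡ 0 (mod 2).

(⇒) fails; (⇐) holds.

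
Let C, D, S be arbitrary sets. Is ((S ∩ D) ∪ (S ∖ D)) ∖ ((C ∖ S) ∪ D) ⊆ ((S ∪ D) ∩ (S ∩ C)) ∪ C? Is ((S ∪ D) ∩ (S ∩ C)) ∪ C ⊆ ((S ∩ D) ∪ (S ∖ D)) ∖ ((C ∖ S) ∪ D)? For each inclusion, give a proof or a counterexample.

Forward inclusion. This inclusion fails. Take C = ∅, D = ∅, S = {1}; then 1 ∈ ((S ∩ D) ∪ (S ∖ D)) ∖ ((C ∖ S) ∪ D) but 1 ∉ ((S ∪ D) ∩ (S ∩ C)) ∪ C.

Reverse inclusion. This inclusion fails. Take C = {1}, D = ∅, S = ∅; then 1 ∈ ((S ∪ D) ∩ (S ∩ C)) ∪ C but 1 ∉ ((S ∩ D) ∪ (S ∖ D)) ∖ ((C ∖ S) ∪ D).

(⊆) fails and (⊇) fails.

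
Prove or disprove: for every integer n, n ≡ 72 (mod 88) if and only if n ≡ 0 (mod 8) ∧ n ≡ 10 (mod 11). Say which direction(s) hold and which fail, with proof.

Neither direction holds.

Forward direction. This fails: n = 72 gives 72 ≡ 72 (mod 88) but 72 ≡ 6 (mod 11), so the conjunction on the right does not hold.

Converse. This fails: n = 32 satisfies both congruences on the right (32 ≡ 0 mod 8 and 32 ≡ 10 mod 11) yet 32 ≡ 32 (mod 88), not 72.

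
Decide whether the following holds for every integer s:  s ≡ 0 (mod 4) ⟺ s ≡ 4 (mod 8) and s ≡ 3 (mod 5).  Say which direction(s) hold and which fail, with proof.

Not equivalent: only (⇐) holds.

(⇒) This fails: s = 0 gives 0 ≡ 0 (mod 4) but 0 ≡ 0 (mod 8), so the conjunction on the right does not hold.

(⇐) Conversely, if s ≡ 4 (mod 8) and s ≡ 3 (mod 5), then by the Chinese remainder theorem s ≡ 28 (mod 40). Since 28 ≡ 0 (mod 4) and 4 ∣ 40, we get s ≡ 0 (mod 4).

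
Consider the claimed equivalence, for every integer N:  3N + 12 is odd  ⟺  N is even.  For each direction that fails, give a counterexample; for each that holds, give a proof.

[⇒] This fails: N = 1 gives 3N + 12 = 15, which is odd, but 1 is odd, not even.

[⇐] This also fails: N = 0 is even, but 3N + 12 = 12 is even, not odd.

Both directions fail.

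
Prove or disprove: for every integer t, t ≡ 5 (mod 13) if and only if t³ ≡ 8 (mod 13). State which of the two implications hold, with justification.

Converse. This fails: take t = 2. Then 2³ = 8 ≡ 8 (mod 13), yet 2 ≡ 2 (mod 13), not 5.

Forward direction. Suppose t ≡ 5 (mod 13). Write t = 13j + 5. Then (13j + 5)³ = 2197j³ + 2535j² + 975j + 125 = 13(169j³ + 195j² + 75j + 9) + 8, so t³ ≡ 8 (mod 13).

The forward direction holds; the converse fails.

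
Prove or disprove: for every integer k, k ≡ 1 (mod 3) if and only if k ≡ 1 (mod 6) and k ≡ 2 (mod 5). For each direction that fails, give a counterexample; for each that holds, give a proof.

(⟹) This fails: k = 1 gives 1 ≡ 1 (mod 3) but 1 ≡ 1 (mod 5), so the conjunction on the right does not hold.

(⟸) Conversely, if k ≡ 1 (mod 6) and k ≡ 2 (mod 5), then by the Chinese remainder theorem k ≡ 7 (mod 30). Since 7 ≡ 1 (mod 3) and 3 ∣ 30, we get k ≡ 1 (mod 3).

(⇒) fails; (⇐) holds.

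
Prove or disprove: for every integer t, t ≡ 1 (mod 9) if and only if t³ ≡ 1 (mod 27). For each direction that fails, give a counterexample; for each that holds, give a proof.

Both directions hold.

(⟹) Suppose t ≡ 1 (mod 9). Working modulo 27, t ∈ {1, 10, 19}; for each such r, r³ ≡ 1 (mod 27).

(⟸) Conversely, the residues r modulo 27 with r³ ≡ 1 (mod 27) are exactly {1, 10, 19}, and each is ≡ 1 (mod 9).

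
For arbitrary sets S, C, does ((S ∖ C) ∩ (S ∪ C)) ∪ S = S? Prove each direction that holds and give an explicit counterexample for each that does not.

(⊇) Let x ∈ S. Then either x ∈ S and x ∉ C; or x ∈ S ∩ C. In each case x ∈ ((S ∖ C) ∩ (S ∪ C)) ∪ S, so S ⊆ ((S ∖ C) ∩ (S ∪ C)) ∪ S.

(⊆) Let x ∈ ((S ∖ C) ∩ (S ∪ C)) ∪ S. Then either x ∈ S and x ∉ C; or x ∈ S ∩ C. In each case x ∈ S, so ((S ∖ C) ∩ (S ∪ C)) ∪ S ⊆ S.

Both inclusions hold.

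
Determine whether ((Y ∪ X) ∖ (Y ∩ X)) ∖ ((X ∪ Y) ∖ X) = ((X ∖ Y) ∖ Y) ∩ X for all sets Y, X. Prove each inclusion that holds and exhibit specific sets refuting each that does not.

(⊆) Let x ∈ ((Y ∪ X) ∖ (Y ∩ X)) ∖ ((X ∪ Y) ∖ X). Then x ∈ X and x ∉ Y, from which x ∈ ((X ∖ Y) ∖ Y) ∩ X.

(⊇) Let x ∈ ((X ∖ Y) ∖ Y) ∩ X. Then x ∈ X and x ∉ Y, from which x ∈ ((Y ∪ X) ∖ (Y ∩ X)) ∖ ((X ∪ Y) ∖ X).

Both inclusions hold.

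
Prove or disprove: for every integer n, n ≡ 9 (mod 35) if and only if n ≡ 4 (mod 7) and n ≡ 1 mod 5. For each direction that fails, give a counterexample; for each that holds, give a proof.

Forward direction. This fails: n = 9 gives 9 ≡ 9 (mod 35) but 9 ≡ 2 (mod 7), so the conjunction on the right does not hold.

Converse. This fails: n = 11 satisfies both congruences on the right (11 ≡ 4 mod 7 and 11 ≡ 1 mod 5) yet 11 ≡ 11 (mod 35), not 9.

Both directions fail.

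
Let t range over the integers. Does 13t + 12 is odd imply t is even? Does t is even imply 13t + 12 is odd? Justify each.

Both directions fail.

(⇒) This fails: t = 3 gives 13t + 12 = 51, which is odd, but 3 is odd, not even.

(⇐) This also fails: t = 0 is even, but 13t + 12 = 12 is even, not odd.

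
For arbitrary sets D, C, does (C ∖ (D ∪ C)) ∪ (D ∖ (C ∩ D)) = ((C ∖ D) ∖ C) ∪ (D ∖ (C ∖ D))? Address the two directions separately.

Only the forward inclusion holds.

(⟹) Let x ∈ (C ∖ (D ∪ C)) ∪ (D ∖ (C ∩ D)). Then x ∈ D and x ∉ C, from which x ∈ ((C ∖ D) ∖ C) ∪ (D ∖ (C ∖ D)).

(⟸) This inclusion fails. Take D = {1}, C = {1}; then 1 ∈ ((C ∖ D) ∖ C) ∪ (D ∖ (C ∖ D)) but 1 ∉ (C ∖ (D ∪ C)) ∪ (D ∖ (C ∩ D)).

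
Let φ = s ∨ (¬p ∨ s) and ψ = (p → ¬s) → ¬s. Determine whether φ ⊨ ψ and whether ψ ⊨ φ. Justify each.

Forward direction. This fails. Under s = T, p = F, the left side is true but the right side is false.

Converse. This fails. Under s = F, p = T, the left side is false but the right side is true.

Neither implication holds.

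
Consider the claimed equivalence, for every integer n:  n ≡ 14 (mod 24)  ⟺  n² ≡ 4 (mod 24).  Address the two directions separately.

[⇒] Suppose n ≡ 14 (mod 24). Write n = 24j + 14. Then (24j + 14)² = 576j² + 672j + 196 = 24(24j² + 28j + 8) + 4, so n² ≡ 4 (mod 24).

[⇐] This fails: take n = 2. Then 2² = 4 ≡ 4 (mod 24), yet 2 ≡ 2 (mod 24), not 14.

Only the forward direction holds.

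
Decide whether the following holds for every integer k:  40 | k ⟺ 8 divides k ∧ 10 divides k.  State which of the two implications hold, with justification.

(⟸) Suppose 8 ∣ k and 10 ∣ k. Any common multiple of 8 and 10 is a multiple of their lcm; here lcm(8, 10) = 8·10/gcd(8, 10) = 80/2 = 40, so 40 ∣ k.

(⟹) If 40 ∣ k, write k = 40q. Since 40 = 5·8, k = 8·(5q), so 8 ∣ k; and since 40 = 4·10, k = 10·(4q), so 10 ∣ k.

The biconditional holds.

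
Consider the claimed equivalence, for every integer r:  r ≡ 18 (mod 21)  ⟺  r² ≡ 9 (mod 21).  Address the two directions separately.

The forward direction holds; the converse fails.

(←) This fails: take r = 3. Then 3² = 9 ≡ 9 (mod 21), yet 3 ≡ 3 (mod 21), not 18.

(→) Suppose r ≡ 18 (mod 21). Write r = 21j + 18. Then (21j + 18)² = 441j² + 756j + 324 = 21(21j² + 36j + 15) + 9, so r² ≡ 9 (mod 21).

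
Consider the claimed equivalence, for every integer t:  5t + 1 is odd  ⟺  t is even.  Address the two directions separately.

The biconditional holds.

(⇒) Suppose 5t + 1 is odd. Since 5 is odd, 5t and t have the same parity, so 5t + 1 ≡ t + 1 (mod 2). As 1 is odd, 5t + 1 is odd exactly when t is even. Thus t is even.

(⇐) Conversely, suppose t is even; write t = 2j. Then 5t + 1 = 5·(2j) + 1 = 2·5j + 1, which is odd.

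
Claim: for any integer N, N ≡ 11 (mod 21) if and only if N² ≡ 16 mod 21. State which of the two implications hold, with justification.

Only the forward implication holds.

(→) Suppose N ≡ 11 (mod 21). Write N = 21j + 11. Then (21j + 11)² = 441j² + 462j + 121 = 21(21j² + 22j + 5) + 16, so N² ≡ 16 (mod 21).

(←) This fails: take N = 4. Then 4² = 16 ≡ 16 (mod 21), yet 4 ≡ 4 (mod 21), not 11.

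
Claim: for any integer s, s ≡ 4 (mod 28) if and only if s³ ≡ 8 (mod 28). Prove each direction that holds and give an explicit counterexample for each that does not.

(⇐) This fails: take s = 2. Then 2³ = 8 ≡ 8 (mod 28), yet 2 ≡ 2 (mod 28), not 4.

(⇒) Suppose s ≡ 4 (mod 28). Write s = 28j + 4. Then (28j + 4)³ = 21952j³ + 9408j² + 1344j + 64 = 28(784j³ + 336j² + 48j + 2) + 8, so s³ ≡ 8 (mod 28).

Only the forward implication holds.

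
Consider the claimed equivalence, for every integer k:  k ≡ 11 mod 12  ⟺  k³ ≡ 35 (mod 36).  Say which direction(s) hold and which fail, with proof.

The biconditional holds.

(→) Suppose k ≡ 11 (mod 12). Working modulo 36, k ∈ {11, 23, 35}; for each such r, r³ ≡ 35 (mod 36).

(←) Conversely, the residues r modulo 36 with r³ ≡ 35 (mod 36) are exactly {11, 23, 35}, and each is ≡ 11 (mod 12).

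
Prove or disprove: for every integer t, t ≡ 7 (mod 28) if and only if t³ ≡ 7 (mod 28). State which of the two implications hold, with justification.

Equivalent; both directions hold.

[⇐] Suppose t³ ≡ 7 (mod 28). The only residue r in {0, …, 27} with r³ ≡ 7 (mod 28) is r = 7, so t ≡ 7 (mod 28).

[⇒] Suppose t ≡ 7 (mod 28). Write t = 28j + 7. Then (28j + 7)³ = 21952j³ + 16464j² + 4116j + 343 = 28(784j³ + 588j² + 147j + 12) + 7, so t³ ≡ 7 (mod 28).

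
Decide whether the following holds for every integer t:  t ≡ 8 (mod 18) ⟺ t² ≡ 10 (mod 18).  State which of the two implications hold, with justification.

Only the forward implication holds.

[⇒] Suppose t ≡ 8 (mod 18). Write t = 18j + 8. Then (18j + 8)² = 324j² + 288j + 64 = 18(18j² + 16j + 3) + 10, so t² ≡ 10 (mod 18).

[⇐] This fails: take t = 10. Then 10² = 100 ≡ 10 (mod 18), yet 10 ≡ 10 (mod 18), not 8.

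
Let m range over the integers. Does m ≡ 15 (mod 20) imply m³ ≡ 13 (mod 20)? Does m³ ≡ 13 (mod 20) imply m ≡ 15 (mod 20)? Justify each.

[⇒] This fails: take m = 15. Then 15 ≡ 15 (mod 20), but 15³ = 3375 ≡ 15 (mod 20), not 13.

[⇐] This fails: take m = 17. Then 17³ = 4913 ≡ 13 (mod 20), yet 17 ≡ 17 (mod 20), not 15.

Neither implication holds.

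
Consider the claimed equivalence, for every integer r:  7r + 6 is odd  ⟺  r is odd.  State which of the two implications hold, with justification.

Both implications hold.

Forward direction. Suppose 7r + 6 is odd. Since 7 is odd, 7r and r have the same parity, so 7r + 6 ≡ r + 6 (mod 2). As 6 is even, 7r + 6 is odd exactly when r is odd. Thus r is odd.

Converse. Suppose r is odd; write r = 2j + 1. Then 7r + 6 = 7·(2j + 1) + 6 = 2·7j + 13, which is odd.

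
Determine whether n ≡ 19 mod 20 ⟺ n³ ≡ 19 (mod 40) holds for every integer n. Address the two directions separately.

Not equivalent: only (⇐) holds.

(⇒) This fails: take n = 39. Then 39 ≡ 19 (mod 20), but 39³ = 59319 ≡ 39 (mod 40), not 19.

(⇐) Conversely, the residues r modulo 40 with r³ ≡ 19 (mod 40) are exactly {19}, and each is ≡ 19 (mod 20).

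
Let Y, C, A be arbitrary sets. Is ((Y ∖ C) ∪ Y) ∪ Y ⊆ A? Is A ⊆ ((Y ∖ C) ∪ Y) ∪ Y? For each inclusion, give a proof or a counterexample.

Both inclusions fail.

(⊆) This inclusion fails. Take Y = {1}, C = ∅, A = ∅; then 1 ∈ ((Y ∖ C) ∪ Y) ∪ Y but 1 ∉ A.

(⊇) This inclusion fails. Take Y = ∅, C = ∅, A = {1}; then 1 ∈ A but 1 ∉ ((Y ∖ C) ∪ Y) ∪ Y.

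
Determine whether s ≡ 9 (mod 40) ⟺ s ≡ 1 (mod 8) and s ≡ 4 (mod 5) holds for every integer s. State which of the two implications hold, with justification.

Converse. If s ≡ 1 (mod 8) and s ≡ 4 (mod 5), then by the Chinese remainder theorem s ≡ 9 (mod 40). This is exactly s ≡ 9 (mod 40).

Forward direction. Suppose s ≡ 9 (mod 40); write s = 40j + 9. Since 8 ∣ 40, reducing mod 8 gives s ≡ 9 ≡ 1 (mod 8); since 5 ∣ 40, reducing mod 5 gives s ≡ 9 ≡ 4 (mod 5).

Both directions hold.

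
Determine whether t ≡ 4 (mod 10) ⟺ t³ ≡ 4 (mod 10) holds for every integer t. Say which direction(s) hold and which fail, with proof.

Both directions hold; the statement is true.

(→) Suppose t ≡ 4 (mod 10). Write t = 10j + 4. Then (10j + 4)³ = 1000j³ + 1200j² + 480j + 64 = 10(100j³ + 120j² + 48j + 6) + 4, so t³ ≡ 4 (mod 10).

(←) Conversely, suppose t³ ≡ 4 (mod 10). The only residue r in {0, …, 9} with r³ ≡ 4 (mod 10) is r = 4, so t ≡ 4 (mod 10).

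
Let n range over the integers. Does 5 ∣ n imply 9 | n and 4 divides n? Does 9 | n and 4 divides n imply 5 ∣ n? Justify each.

Both directions fail.

(⟹) This fails: take n = 5. Certainly 5 ∣ 5, but 9 ∤ 5.

(⟸) This fails: take n = 36. Both 9 ∣ 36 and 4 ∣ 36, yet 36 is not a multiple of 5 (since 36 = 7·5 + 1), so 5 ∤ 36.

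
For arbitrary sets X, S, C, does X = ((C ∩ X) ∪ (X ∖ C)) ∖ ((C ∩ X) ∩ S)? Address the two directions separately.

(⊆) fails; (⊇) holds.

(⊆) This inclusion fails. Take X = {1}, S = {1}, C = {1}; then 1 ∈ X but 1 ∉ ((C ∩ X) ∪ (X ∖ C)) ∖ ((C ∩ X) ∩ S).

(⊇) Let x ∈ ((C ∩ X) ∪ (X ∖ C)) ∖ ((C ∩ X) ∩ S). Then either x ∈ X and x ∉ S, C; or x ∈ X ∩ S and x ∉ C; or x ∈ X ∩ C and x ∉ S. In each case x ∈ X, so ((C ∩ X) ∪ (X ∖ C)) ∖ ((C ∩ X) ∩ S) ⊆ X.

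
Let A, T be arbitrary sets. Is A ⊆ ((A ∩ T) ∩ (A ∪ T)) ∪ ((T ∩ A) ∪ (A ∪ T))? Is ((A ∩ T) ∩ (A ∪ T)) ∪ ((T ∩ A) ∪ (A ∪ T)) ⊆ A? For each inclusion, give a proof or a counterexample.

Reverse inclusion. This inclusion fails. Take A = ∅, T = {1}; then 1 ∈ ((A ∩ T) ∩ (A ∪ T)) ∪ ((T ∩ A) ∪ (A ∪ T)) but 1 ∉ A.

Forward inclusion. Let x ∈ A. Then either x ∈ A and x ∉ T; or x ∈ A ∩ T. In each case x ∈ ((A ∩ T) ∩ (A ∪ T)) ∪ ((T ∩ A) ∪ (A ∪ T)), so A ⊆ ((A ∩ T) ∩ (A ∪ T)) ∪ ((T ∩ A) ∪ (A ∪ T)).

Only the forward inclusion holds.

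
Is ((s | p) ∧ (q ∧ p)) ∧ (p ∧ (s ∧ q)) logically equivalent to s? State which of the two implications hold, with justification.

Only the forward implication holds.

(⟹) Assume the antecedent. If s is true, s reduces to true regardless of the other variables. If s is false, the antecedent cannot hold. Either way s holds.

(⟸) This fails. Under s = T, q = F, p = F, the left side is false but the right side is true.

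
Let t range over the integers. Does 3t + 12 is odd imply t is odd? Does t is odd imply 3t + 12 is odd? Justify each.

The biconditional holds.

(→) Suppose 3t + 12 is odd. Since 3 is odd, 3t and t have the same parity, so 3t + 12 ≡ t + 12 (mod 2). As 12 is even, 3t + 12 is odd exactly when t is odd. Thus t is odd.

(←) Conversely, suppose t is odd; write t = 2j + 1. Then 3t + 12 = 3·(2j + 1) + 12 = 2·3j + 15, which is odd.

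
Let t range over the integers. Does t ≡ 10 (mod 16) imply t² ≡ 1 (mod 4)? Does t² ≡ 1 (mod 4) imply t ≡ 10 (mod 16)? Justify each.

Forward direction. This fails: take t = 10. Then 10 ≡ 10 (mod 16), but 10² = 100 ≡ 0 (mod 4), not 1.

Converse. This fails: take t = 1. Then 1² = 1 ≡ 1 (mod 4), yet 1 ≡ 1 (mod 16), not 10.

Neither implication holds.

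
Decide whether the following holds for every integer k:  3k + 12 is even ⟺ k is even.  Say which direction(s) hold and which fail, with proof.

Forward direction. Suppose 3k + 12 is even. Since 3 is odd, 3k and k have the same parity, so 3k + 12 ≡ k + 12 (mod 2). As 12 is even, 3k + 12 is even exactly when k is even. Thus k is even.

Converse. Suppose k is even; write k = 2j. Then 3k + 12 = 3·(2j) + 12 = 2·3j + 12, which is even.

Both directions hold; the statement is true.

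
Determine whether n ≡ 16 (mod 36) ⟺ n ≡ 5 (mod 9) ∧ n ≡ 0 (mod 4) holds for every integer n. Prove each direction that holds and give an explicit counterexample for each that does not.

(→) This fails: n = 16 gives 16 ≡ 16 (mod 36) but 16 ≡ 7 (mod 9), so the conjunction on the right does not hold.

(←) This fails: n = 32 satisfies both congruences on the right (32 ≡ 5 mod 9 and 32 ≡ 0 mod 4) yet 32 ≡ 32 (mod 36), not 16.

Neither direction holds.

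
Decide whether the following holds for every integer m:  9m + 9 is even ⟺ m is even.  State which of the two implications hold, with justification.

Neither implication holds.

(→) This fails: m = 3 gives 9m + 9 = 36, which is even, but 3 is odd, not even.

(←) This also fails: m = 6 is even, but 9m + 9 = 63 is odd, not even.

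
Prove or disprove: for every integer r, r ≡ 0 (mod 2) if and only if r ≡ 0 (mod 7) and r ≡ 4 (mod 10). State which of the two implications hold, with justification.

The forward direction fails; the converse holds.

[⇐] If r ≡ 0 (mod 7) and r ≡ 4 (mod 10), then by the Chinese remainder theorem r ≡ 14 (mod 70). Since 14 ≡ 0 (mod 2) and 2 ∣ 70, we get r ≡ 0 (mod 2).

[⇒] This fails: r = 0 gives 0 ≡ 0 (mod 2) but 0 ≡ 0 (mod 10), so the conjunction on the right does not hold.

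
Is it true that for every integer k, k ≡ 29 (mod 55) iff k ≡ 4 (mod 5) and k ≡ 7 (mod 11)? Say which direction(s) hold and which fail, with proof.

Equivalent; both directions hold.

Converse. If k ≡ 4 (mod 5) and k ≡ 7 (mod 11), then by the Chinese remainder theorem k ≡ 29 (mod 55). This is exactly k ≡ 29 (mod 55).

Forward direction. Suppose k ≡ 29 (mod 55); write k = 55j + 29. Since 5 ∣ 55, reducing mod 5 gives k ≡ 29 ≡ 4 (mod 5); since 11 ∣ 55, reducing mod 11 gives k ≡ 29 ≡ 7 (mod 11).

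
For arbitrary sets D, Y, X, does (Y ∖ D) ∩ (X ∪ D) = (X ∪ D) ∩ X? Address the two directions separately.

The sets are not equal: only the forward inclusion holds.

(⊇) This inclusion fails. Take D = ∅, Y = ∅, X = {1}; then 1 ∈ (X ∪ D) ∩ X but 1 ∉ (Y ∖ D) ∩ (X ∪ D).

(⊆) Let x ∈ (Y ∖ D) ∩ (X ∪ D). Then x ∈ Y ∩ X and x ∉ D, from which x ∈ (X ∪ D) ∩ X.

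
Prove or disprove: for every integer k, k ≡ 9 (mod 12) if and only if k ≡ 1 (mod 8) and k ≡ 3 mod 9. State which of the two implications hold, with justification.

(⟹) This fails: k = 33 gives 33 ≡ 9 (mod 12) but 33 ≡ 6 (mod 9), so the conjunction on the right does not hold.

(⟸) Conversely, if k ≡ 1 (mod 8) and k ≡ 3 (mod 9), then by the Chinese remainder theorem k ≡ 57 (mod 72). Since 57 ≡ 9 (mod 12) and 12 ∣ 72, we get k ≡ 9 (mod 12).

The forward direction fails; the converse holds.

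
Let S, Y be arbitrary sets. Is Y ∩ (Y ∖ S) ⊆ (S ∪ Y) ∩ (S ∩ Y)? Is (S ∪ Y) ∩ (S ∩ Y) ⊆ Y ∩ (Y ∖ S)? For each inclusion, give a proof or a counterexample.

Forward inclusion. This inclusion fails. Take S = ∅, Y = {1}; then 1 ∈ Y ∩ (Y ∖ S) but 1 ∉ (S ∪ Y) ∩ (S ∩ Y).

Reverse inclusion. This inclusion fails. Take S = {1}, Y = {1}; then 1 ∈ (S ∪ Y) ∩ (S ∩ Y) but 1 ∉ Y ∩ (Y ∖ S).

(⊆) fails and (⊇) fails.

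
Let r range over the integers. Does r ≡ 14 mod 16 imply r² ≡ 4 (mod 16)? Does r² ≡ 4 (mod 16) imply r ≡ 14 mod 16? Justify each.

(→) Suppose r ≡ 14 mod 16. Write r = 16j + 14. Then (16j + 14)² = 256j² + 448j + 196 = 16(16j² + 28j + 12) + 4, so r² ≡ 4 (mod 16).

(←) This fails: take r = 2. Then 2² = 4 ≡ 4 (mod 16), yet 2 ≡ 2 (mod 16), not 14.

(⇒) holds; (⇐) fails.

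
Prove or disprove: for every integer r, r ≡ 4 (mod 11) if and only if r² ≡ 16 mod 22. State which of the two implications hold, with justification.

Both directions fail.

[⇒] This fails: take r = 15. Then 15 ≡ 4 (mod 11), but 15² = 225 ≡ 5 (mod 22), not 16.

[⇐] This fails: take r = 18. Then 18² = 324 ≡ 16 (mod 22), yet 18 ≡ 7 (mod 11), not 4.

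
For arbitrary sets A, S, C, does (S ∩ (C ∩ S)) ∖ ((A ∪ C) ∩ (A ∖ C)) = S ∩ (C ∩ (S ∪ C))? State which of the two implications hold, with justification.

Both inclusions hold.

(⊇) Let x ∈ S ∩ (C ∩ (S ∪ C)). Then either x ∈ S ∩ C and x ∉ A; or x ∈ A ∩ S ∩ C. In each case x ∈ (S ∩ (C ∩ S)) ∖ ((A ∪ C) ∩ (A ∖ C)), so S ∩ (C ∩ (S ∪ C)) ⊆ (S ∩ (C ∩ S)) ∖ ((A ∪ C) ∩ (A ∖ C)).

(⊆) Let x ∈ (S ∩ (C ∩ S)) ∖ ((A ∪ C) ∩ (A ∖ C)). Then either x ∈ S ∩ C and x ∉ A; or x ∈ A ∩ S ∩ C. In each case x ∈ S ∩ (C ∩ (S ∪ C)), so (S ∩ (C ∩ S)) ∖ ((A ∪ C) ∩ (A ∖ C)) ⊆ S ∩ (C ∩ (S ∪ C)).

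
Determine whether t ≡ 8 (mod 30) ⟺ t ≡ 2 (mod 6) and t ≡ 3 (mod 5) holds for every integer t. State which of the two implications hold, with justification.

Converse. If t ≡ 2 (mod 6) and t ≡ 3 (mod 5), then by the Chinese remainder theorem t ≡ 8 (mod 30). This is exactly t ≡ 8 (mod 30).

Forward direction. Suppose t ≡ 8 (mod 30); write t = 30j + 8. Since 6 ∣ 30, reducing mod 6 gives t ≡ 8 ≡ 2 (mod 6); since 5 ∣ 30, reducing mod 5 gives t ≡ 8 ≡ 3 (mod 5).

The biconditional holds.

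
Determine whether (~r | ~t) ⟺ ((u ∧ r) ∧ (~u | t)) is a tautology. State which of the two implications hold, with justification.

[⇒] This fails. Under u = F, r = F, t = F, the left side is true but the right side is false.

[⇐] This fails. Under u = T, r = T, t = T, the left side is false but the right side is true.

(⇒) fails and (⇐) fails.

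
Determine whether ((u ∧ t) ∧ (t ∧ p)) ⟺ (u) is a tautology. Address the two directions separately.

(⇒) Assume the antecedent. If u is true, u reduces to true regardless of the other variables. If u is false, the antecedent cannot hold. Either way u holds.

(⇐) This fails. Under u = T, t = F, p = F, the left side is false but the right side is true.

Not equivalent: only (⇒) holds.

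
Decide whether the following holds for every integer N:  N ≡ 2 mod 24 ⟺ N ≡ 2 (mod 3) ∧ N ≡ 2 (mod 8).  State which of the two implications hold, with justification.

(⟹) Suppose N ≡ 2 (mod 24); write N = 24j + 2. Since 3 ∣ 24, reducing mod 3 gives N ≡ 2 (mod 3); since 8 ∣ 24, reducing mod 8 gives N ≡ 2 (mod 8).

(⟸) Conversely, if N ≡ 2 (mod 3) and N ≡ 2 (mod 8), then by the Chinese remainder theorem N ≡ 2 (mod 24). This is exactly N ≡ 2 (mod 24).

Both directions hold.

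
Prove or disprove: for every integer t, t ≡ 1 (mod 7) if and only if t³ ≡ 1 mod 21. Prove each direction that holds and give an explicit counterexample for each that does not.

[⇒] This fails: take t = 8. Then 8 ≡ 1 (mod 7), but 8³ = 512 ≡ 8 (mod 21), not 1.

[⇐] This fails: take t = 4. Then 4³ = 64 ≡ 1 (mod 21), yet 4 ≡ 4 (mod 7), not 1.

(⇒) fails and (⇐) fails.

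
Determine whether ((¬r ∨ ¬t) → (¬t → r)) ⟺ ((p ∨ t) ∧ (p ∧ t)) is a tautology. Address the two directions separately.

The forward direction fails; the converse holds.

Forward direction. This fails. Under r = T, p = F, t = F, the left side is true but the right side is false.

Converse. Assume the antecedent. If r is true, (¬r ∨ ¬t) → (¬t → r) reduces to true regardless of the other variables. If r is false, the antecedent forces (r = F, p = T, t = T), and (¬r ∨ ¬t) → (¬t → r) holds there. Either way (¬r ∨ ¬t) → (¬t → r) holds.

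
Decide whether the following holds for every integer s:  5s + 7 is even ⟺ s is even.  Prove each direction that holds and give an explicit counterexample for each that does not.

Neither direction holds.

(→) This fails: s = 1 gives 5s + 7 = 12, which is even, but 1 is odd, not even.

(←) This also fails: s = 6 is even, but 5s + 7 = 37 is odd, not even.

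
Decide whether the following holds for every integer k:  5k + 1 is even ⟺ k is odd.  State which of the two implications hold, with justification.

[⇐] Suppose k is odd; write k = 2j + 1. Then 5k + 1 = 5·(2j + 1) + 1 = 2·5j + 6, which is even.

[⇒] Suppose 5k + 1 is even. Since 5 is odd, 5k and k have the same parity, so 5k + 1 ≡ k + 1 (mod 2). As 1 is odd, 5k + 1 is even exactly when k is odd. Thus k is odd.

Both directions hold.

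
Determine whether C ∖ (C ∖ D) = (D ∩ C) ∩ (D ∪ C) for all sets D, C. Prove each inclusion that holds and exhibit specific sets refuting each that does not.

(⊆) Let x ∈ C ∖ (C ∖ D). Then x ∈ D ∩ C, from which x ∈ (D ∩ C) ∩ (D ∪ C).

(⊇) Let x ∈ (D ∩ C) ∩ (D ∪ C). Then x ∈ D ∩ C, from which x ∈ C ∖ (C ∖ D).

Both inclusions hold; the sets are equal.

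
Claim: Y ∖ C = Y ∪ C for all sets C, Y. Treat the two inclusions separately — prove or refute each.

Only the forward inclusion holds.

(⟹) Let x ∈ Y ∖ C. Then x ∈ Y and x ∉ C, from which x ∈ Y ∪ C.

(⟸) This inclusion fails. Take C = {1}, Y = ∅; then 1 ∈ Y ∪ C but 1 ∉ Y ∖ C.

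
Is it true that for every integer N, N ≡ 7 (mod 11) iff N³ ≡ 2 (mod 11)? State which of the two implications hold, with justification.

[⇒] Suppose N ≡ 7 (mod 11). Write N = 11j + 7. Then (11j + 7)³ = 1331j³ + 2541j² + 1617j + 343 = 11(121j³ + 231j² + 147j + 31) + 2, so N³ ≡ 2 (mod 11).

[⇐] Conversely, suppose N³ ≡ 2 (mod 11). The only residue r in {0, …, 10} with r³ ≡ 2 (mod 11) is r = 7, so N ≡ 7 (mod 11).

The biconditional holds.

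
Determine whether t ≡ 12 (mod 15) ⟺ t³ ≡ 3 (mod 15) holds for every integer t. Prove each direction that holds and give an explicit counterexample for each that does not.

Both directions hold; the statement is true.

(⟹) Suppose t ≡ 12 (mod 15). Write t = 15j + 12. Then (15j + 12)³ = 3375j³ + 8100j² + 6480j + 1728 = 15(225j³ + 540j² + 432j + 115) + 3, so t³ ≡ 3 (mod 15).

(⟸) Conversely, suppose t³ ≡ 3 (mod 15). The only residue r in {0, …, 14} with r³ ≡ 3 (mod 15) is r = 12, so t ≡ 12 (mod 15).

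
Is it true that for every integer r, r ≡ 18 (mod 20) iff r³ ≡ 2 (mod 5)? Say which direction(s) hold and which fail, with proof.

The forward direction holds; the converse fails.

(⟹) Suppose r ≡ 18 (mod 20). Then r³ ≡ 18³ = 5832 (mod 20), and since 5 ∣ 20, also r³ ≡ 2 (mod 5).

(⟸) This fails: take r = 3. Then 3³ = 27 ≡ 2 (mod 5), yet 3 ≡ 3 (mod 20), not 18.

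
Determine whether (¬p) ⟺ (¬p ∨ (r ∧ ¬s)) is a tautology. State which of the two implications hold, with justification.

Not equivalent: only (⇒) holds.

[⇒] Assume the antecedent. If s is true, the antecedent forces (s = T, r = F, p = F) or (s = T, r = T, p = F), and ¬p ∨ (r ∧ ¬s) holds there. If s is false, the antecedent forces (s = F, r = F, p = F) or (s = F, r = T, p = F), and ¬p ∨ (r ∧ ¬s) holds there. Either way ¬p ∨ (r ∧ ¬s) holds.

[⇐] This fails. Under s = F, r = T, p = T, the left side is false but the right side is true.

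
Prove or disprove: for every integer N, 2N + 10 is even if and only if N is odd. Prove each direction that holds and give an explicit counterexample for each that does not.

(⟹) This fails: take N = 4. Then 2N + 10 = 18, which is even, yet N = 4 is even, not odd.

(⟸) Suppose N is odd. Since 2 is even, 2N is even for every N, so 2N + 10 has the same parity as 10, which is even. Hence 2N + 10 is even.

Only the converse holds.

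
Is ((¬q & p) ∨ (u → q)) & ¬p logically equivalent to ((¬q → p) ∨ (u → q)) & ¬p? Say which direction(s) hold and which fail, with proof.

[⇐] Assume the antecedent. If u is true, the antecedent forces (u = T, p = F, q = T), and ((¬q & p) ∨ (u → q)) & ¬p holds there. If u is false, the antecedent forces (u = F, p = F, q = F) or (u = F, p = F, q = T), and ((¬q & p) ∨ (u → q)) & ¬p holds there. Either way ((¬q & p) ∨ (u → q)) & ¬p holds.

[⇒] Assume the antecedent. If u is true, the antecedent forces (u = T, p = F, q = T), and ((¬q → p) ∨ (u → q)) & ¬p holds there. If u is false, the antecedent forces (u = F, p = F, q = F) or (u = F, p = F, q = T), and ((¬q → p) ∨ (u → q)) & ¬p holds there. Either way ((¬q → p) ∨ (u → q)) & ¬p holds.

Both directions hold; the statement is true.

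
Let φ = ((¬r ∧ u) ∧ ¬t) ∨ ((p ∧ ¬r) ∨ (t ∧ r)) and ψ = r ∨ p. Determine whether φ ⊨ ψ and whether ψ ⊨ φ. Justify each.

Forward direction. This fails. Under u = T, p = F, t = F, r = F, the left side is true but the right side is false.

Converse. This fails. Under u = F, p = F, t = F, r = T, the left side is false but the right side is true.

(⇒) fails and (⇐) fails.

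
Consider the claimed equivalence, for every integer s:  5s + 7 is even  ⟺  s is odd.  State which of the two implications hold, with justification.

(⇒) Suppose 5s + 7 is even. Since 5 is odd, 5s and s have the same parity, so 5s + 7 ≡ s + 7 (mod 2). As 7 is odd, 5s + 7 is even exactly when s is odd. Thus s is odd.

(⇐) Conversely, suppose s is odd; write s = 2j + 1. Then 5s + 7 = 5·(2j + 1) + 7 = 2·5j + 12, which is even.

Both implications hold.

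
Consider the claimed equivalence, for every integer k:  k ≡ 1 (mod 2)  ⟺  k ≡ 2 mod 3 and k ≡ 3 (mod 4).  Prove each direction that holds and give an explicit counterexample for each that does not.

(→) This fails: k = 1 gives 1 ≡ 1 (mod 2) but 1 ≡ 1 (mod 3), so the conjunction on the right does not hold.

(←) Conversely, if k ≡ 2 (mod 3) and k ≡ 3 (mod 4), then by the Chinese remainder theorem k ≡ 11 (mod 12). Since 11 ≡ 1 (mod 2) and 2 ∣ 12, we get k ≡ 1 (mod 2).

Only the reverse direction holds.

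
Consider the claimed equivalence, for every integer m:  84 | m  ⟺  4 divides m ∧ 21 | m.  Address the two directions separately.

Both directions hold; the statement is true.

(⟹) If 84 ∣ m, write m = 84q. Since 84 = 21·4, m = 4·(21q), so 4 ∣ m; and since 84 = 4·21, m = 21·(4q), so 21 ∣ m.

(⟸) Suppose 4 ∣ m and 21 ∣ m. Any common multiple of 4 and 21 is a multiple of their lcm; here gcd(4, 21) = 1, so lcm(4, 21) = 4·21 = 84, so 84 ∣ m.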